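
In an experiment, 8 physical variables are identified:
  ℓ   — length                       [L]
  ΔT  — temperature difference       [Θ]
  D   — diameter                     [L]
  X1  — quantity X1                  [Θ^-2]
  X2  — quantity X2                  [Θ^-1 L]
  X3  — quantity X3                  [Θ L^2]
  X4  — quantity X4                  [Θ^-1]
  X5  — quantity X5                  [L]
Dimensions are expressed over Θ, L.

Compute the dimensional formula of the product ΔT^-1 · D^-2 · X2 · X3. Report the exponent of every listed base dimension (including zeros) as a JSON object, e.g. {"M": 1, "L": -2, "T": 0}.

{"Θ": -1, "L": 1}

Write exponents as rows Θ,L / cols ℓ,ΔT,D,X1,X2,X3,X4,X5:
  Θ: [ 0  1  0 -2 -1  1 -1  0]
  L: [ 1  0  1  0  1  2  0  1]
  [Θ]: (-1)·1+(-2)·0+(1)·-1+(1)·1 = -1
  [L]: (-1)·0+(-2)·1+(1)·1+(1)·2 = 1
⇒ Θ^-1 L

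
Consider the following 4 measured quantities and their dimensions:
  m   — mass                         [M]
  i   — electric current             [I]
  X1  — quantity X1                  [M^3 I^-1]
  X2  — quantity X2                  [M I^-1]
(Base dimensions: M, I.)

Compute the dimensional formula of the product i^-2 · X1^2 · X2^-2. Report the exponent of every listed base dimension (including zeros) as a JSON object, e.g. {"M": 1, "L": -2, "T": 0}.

{"M": 4, "I": -2}

Dimensional matrix (M×I by m×i×X1×X2):
  M: [ 1  0  3  1]
  I: [ 0  1 -1 -1]
  [M]: (-2)·0+(2)·3+(-2)·1 = 4
  [I]: (-2)·1+(2)·-1+(-2)·-1 = -2
⇒ M^4 I^-2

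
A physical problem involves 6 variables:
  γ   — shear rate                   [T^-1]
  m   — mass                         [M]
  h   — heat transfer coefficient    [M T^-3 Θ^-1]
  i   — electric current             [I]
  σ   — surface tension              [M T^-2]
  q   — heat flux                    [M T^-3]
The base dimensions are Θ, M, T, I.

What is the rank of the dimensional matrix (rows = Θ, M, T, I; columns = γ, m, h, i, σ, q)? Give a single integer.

4

Dimensional matrix (Θ×M×T×I by γ×m×h×i×σ×q):
  Θ: [ 0  0 -1  0  0  0]
  M: [ 0  1  1  0  1  1]
  T: [-1  0 -3  0 -2 -3]
  I: [ 0  0  0  1  0  0]
Echelon form has 4 nonzero rows (pivots: γ,m,h,i)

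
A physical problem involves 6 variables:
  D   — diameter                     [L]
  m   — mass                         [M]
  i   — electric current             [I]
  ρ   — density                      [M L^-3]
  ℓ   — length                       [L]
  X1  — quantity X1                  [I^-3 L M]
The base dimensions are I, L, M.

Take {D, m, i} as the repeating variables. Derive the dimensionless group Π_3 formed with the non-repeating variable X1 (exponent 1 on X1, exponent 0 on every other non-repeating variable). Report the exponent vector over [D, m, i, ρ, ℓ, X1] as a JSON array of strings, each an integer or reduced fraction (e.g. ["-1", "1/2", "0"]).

["-1", "-1", "3", "0", "0", "1"]

Dimensional matrix (I×L×M by D×m×i×ρ×ℓ×X1):
  I: [ 0  0  1  0  0 -3]
  L: [ 1  0  0 -3  1  1]
  M: [ 0  1  0  1  0  1]
RREF → pivots at {D,m,i} ⇒ r = 3
Repeat: D,m,i; free: ρ,ℓ,X1
RREF:
  r0: [   1    0    0   -3    1    1]
  r1: [   0    1    0    1    0    1]
  r2: [   0    0    1    0    0   -3]
Fix exponent of X1 at 1, ρ at 0, ℓ at 0; solve each RREF row for its pivot's exponent:
  r0: exp(D) + (1)·1 = 0 ⇒ exp(D) = -1
  r1: exp(m) + (1)·1 = 0 ⇒ exp(m) = -1
  r2: exp(i) + (-3)·1 = 0 ⇒ exp(i) = 3
Π_3 = D^-1 · m^-1 · i^3 · X1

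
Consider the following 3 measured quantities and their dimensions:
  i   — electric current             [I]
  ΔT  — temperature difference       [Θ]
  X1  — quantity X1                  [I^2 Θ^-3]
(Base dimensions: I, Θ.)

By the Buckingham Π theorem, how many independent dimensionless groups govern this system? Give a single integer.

Write exponents as rows I,Θ / cols i,ΔT,X1:
  I: [ 1  0  2]
  Θ: [ 0  1 -3]
RREF → pivots at {i,ΔT} ⇒ r = 2
n=3, r=2 ⇒ 1 dimensionless group

1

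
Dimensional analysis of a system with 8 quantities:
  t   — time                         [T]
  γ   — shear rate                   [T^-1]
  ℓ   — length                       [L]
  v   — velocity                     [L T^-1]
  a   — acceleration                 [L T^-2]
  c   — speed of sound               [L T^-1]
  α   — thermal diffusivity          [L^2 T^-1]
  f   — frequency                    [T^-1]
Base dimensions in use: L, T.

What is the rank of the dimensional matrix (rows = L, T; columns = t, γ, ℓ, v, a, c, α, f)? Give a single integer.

Exponent matrix [L,T] × [t,γ,ℓ,v,a,c,α,f]:
  L: [ 0  0  1  1  1  1  2  0]
  T: [ 1 -1  0 -1 -2 -1 -1 -1]
Row reduction gives pivot columns t,ℓ; rank = 2

2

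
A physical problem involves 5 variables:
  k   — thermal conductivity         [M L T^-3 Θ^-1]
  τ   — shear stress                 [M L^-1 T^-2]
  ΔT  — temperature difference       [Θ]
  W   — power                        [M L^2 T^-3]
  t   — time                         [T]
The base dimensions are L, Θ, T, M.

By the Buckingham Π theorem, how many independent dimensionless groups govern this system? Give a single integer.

Exponent matrix [L,Θ,T,M] × [k,τ,ΔT,W,t]:
  L: [ 1 -1  0  2  0]
  Θ: [-1  0  1  0  0]
  T: [-3 -2  0 -3  1]
  M: [ 1  1  0  1  0]
Echelon form has 4 nonzero rows (pivots: k,τ,ΔT,W)
n=5, r=4 ⇒ 1 dimensionless group

1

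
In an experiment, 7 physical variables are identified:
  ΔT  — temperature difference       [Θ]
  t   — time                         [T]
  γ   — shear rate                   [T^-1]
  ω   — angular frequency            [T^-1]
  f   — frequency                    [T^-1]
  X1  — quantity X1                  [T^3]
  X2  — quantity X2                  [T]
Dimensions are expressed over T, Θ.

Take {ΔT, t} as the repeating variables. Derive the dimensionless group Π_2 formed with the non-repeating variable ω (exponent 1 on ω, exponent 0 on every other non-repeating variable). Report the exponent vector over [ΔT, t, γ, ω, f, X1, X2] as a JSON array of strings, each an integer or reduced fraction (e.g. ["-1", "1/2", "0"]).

Exponent matrix [T,Θ] × [ΔT,t,γ,ω,f,X1,X2]:
  T: [ 0  1 -1 -1 -1  3  1]
  Θ: [ 1  0  0  0  0  0  0]
RREF → pivots at {ΔT,t} ⇒ r = 2
Repeat: ΔT,t; free: γ,ω,f,X1,X2
RREF:
  r0: [   1    0    0    0    0    0    0]
  r1: [   0    1   -1   -1   -1    3    1]
Fix exponent of ω at 1, γ at 0, f at 0, X1 at 0, X2 at 0; solve each RREF row for its pivot's exponent:
  r0: exp(ΔT) + (0)·1 = 0 ⇒ exp(ΔT) = 0
  r1: exp(t) + (-1)·1 = 0 ⇒ exp(t) = 1
Π_2 = t · ω

["0", "1", "0", "1", "0", "0", "0"]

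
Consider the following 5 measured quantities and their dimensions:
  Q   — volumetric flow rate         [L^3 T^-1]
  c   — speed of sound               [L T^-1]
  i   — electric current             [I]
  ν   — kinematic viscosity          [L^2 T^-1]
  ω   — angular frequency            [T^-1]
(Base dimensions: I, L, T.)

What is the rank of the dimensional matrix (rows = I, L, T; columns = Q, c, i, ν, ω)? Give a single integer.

3

Write exponents as rows I,L,T / cols Q,c,i,ν,ω:
  I: [ 0  0  1  0  0]
  L: [ 3  1  0  2  0]
  T: [-1 -1  0 -1 -1]
Row reduction gives pivot columns Q,c,i; rank = 3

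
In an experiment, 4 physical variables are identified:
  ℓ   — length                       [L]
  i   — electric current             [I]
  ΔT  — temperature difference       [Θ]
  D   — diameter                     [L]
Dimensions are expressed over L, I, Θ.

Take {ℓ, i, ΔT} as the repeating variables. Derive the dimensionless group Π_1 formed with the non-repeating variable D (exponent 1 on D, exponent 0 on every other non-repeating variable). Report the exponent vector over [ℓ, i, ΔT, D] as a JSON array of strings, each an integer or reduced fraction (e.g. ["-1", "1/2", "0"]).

["-1", "0", "0", "1"]

Write exponents as rows L,I,Θ / cols ℓ,i,ΔT,D:
  L: [ 1  0  0  1]
  I: [ 0  1  0  0]
  Θ: [ 0  0  1  0]
Row reduction gives pivot columns ℓ,i,ΔT; rank = 3
Repeat: ℓ,i,ΔT; free: D
RREF:
  r0: [   1    0    0    1]
  r1: [   0    1    0    0]
  r2: [   0    0    1    0]
Fix exponent of D at 1; solve each RREF row for its pivot's exponent:
  r0: exp(ℓ) + (1)·1 = 0 ⇒ exp(ℓ) = -1
  r1: exp(i) + (0)·1 = 0 ⇒ exp(i) = 0
  r2: exp(ΔT) + (0)·1 = 0 ⇒ exp(ΔT) = 0
Π_1 = ℓ^-1 · D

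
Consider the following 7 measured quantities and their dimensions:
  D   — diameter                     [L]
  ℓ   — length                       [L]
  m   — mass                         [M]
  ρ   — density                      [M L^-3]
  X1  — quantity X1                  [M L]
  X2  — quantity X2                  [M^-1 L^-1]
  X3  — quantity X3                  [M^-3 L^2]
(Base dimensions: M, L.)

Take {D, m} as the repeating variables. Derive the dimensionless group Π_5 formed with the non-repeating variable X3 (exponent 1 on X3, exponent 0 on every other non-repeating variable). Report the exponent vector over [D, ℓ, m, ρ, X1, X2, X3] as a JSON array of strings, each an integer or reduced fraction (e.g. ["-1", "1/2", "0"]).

["-2", "0", "3", "0", "0", "0", "1"]

Exponent matrix [M,L] × [D,ℓ,m,ρ,X1,X2,X3]:
  M: [ 0  0  1  1  1 -1 -3]
  L: [ 1  1  0 -3  1 -1  2]
Echelon form has 2 nonzero rows (pivots: D,m)
Pivot set = {D,m}, free = {ℓ,ρ,X1,X2,X3}
RREF:
  r0: [   1    1    0   -3    1   -1    2]
  r1: [   0    0    1    1    1   -1   -3]
Fix exponent of X3 at 1, ℓ at 0, ρ at 0, X1 at 0, X2 at 0; solve each RREF row for its pivot's exponent:
  r0: exp(D) + (2)·1 = 0 ⇒ exp(D) = -2
  r1: exp(m) + (-3)·1 = 0 ⇒ exp(m) = 3
Π_5 = D^-2 · m^3 · X3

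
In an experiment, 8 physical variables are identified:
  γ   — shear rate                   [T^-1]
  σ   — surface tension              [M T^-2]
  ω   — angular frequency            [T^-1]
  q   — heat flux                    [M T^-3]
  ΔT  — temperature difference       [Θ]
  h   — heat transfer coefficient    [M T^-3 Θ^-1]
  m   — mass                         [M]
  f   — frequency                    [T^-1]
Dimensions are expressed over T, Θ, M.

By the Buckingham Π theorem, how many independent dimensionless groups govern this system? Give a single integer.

5

Dimensional matrix (T×Θ×M by γ×σ×ω×q×ΔT×h×m×f):
  T: [-1 -2 -1 -3  0 -3  0 -1]
  Θ: [ 0  0  0  0  1 -1  0  0]
  M: [ 0  1  0  1  0  1  1  0]
RREF → pivots at {γ,σ,ΔT} ⇒ r = 3
n=8, r=3 ⇒ 5 dimensionless groups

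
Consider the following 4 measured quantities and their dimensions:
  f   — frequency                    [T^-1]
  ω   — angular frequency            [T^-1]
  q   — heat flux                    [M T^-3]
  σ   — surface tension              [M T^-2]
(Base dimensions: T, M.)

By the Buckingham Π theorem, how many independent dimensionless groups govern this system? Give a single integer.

Dimensional matrix (T×M by f×ω×q×σ):
  T: [-1 -1 -3 -2]
  M: [ 0  0  1  1]
Row reduction gives pivot columns f,q; rank = 2
4 vars − rank 2 = 2 Π groups

2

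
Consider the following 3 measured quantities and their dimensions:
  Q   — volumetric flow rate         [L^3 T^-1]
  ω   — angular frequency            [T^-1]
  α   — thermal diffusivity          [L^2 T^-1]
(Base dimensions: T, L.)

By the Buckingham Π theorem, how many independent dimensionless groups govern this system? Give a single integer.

Exponent matrix [T,L] × [Q,ω,α]:
  T: [-1 -1 -1]
  L: [ 3  0  2]
Row reduction gives pivot columns Q,ω; rank = 2
n=3, r=2 ⇒ 1 dimensionless group

1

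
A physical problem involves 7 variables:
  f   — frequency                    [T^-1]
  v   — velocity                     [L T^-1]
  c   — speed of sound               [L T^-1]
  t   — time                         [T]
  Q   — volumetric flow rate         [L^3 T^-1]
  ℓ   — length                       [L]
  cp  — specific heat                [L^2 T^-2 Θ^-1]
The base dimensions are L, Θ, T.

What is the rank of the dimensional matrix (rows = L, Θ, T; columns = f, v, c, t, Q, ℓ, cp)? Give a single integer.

3

Dimensional matrix (L×Θ×T by f×v×c×t×Q×ℓ×cp):
  L: [ 0  1  1  0  3  1  2]
  Θ: [ 0  0  0  0  0  0 -1]
  T: [-1 -1 -1  1 -1  0 -2]
Row reduction gives pivot columns f,v,cp; rank = 3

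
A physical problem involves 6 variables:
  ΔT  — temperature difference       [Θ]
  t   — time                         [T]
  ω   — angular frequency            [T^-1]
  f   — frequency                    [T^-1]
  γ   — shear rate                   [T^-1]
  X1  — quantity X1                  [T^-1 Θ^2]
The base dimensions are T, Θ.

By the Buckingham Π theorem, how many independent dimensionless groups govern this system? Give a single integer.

4

Write exponents as rows T,Θ / cols ΔT,t,ω,f,γ,X1:
  T: [ 0  1 -1 -1 -1 -1]
  Θ: [ 1  0  0  0  0  2]
RREF → pivots at {ΔT,t} ⇒ r = 2
n=6, r=2 ⇒ 4 dimensionless groups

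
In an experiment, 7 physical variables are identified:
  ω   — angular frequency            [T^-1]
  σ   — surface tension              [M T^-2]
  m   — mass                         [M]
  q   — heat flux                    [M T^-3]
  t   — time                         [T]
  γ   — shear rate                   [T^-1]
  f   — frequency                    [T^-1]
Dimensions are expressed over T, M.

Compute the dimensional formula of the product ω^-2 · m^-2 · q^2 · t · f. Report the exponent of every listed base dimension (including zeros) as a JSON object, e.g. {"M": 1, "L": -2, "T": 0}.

{"T": -4, "M": 0}

Dimensional matrix (T×M by ω×σ×m×q×t×γ×f):
  T: [-1 -2  0 -3  1 -1 -1]
  M: [ 0  1  1  1  0  0  0]
  [T]: (-2)·-1+(-2)·0+(2)·-3+(1)·1+(1)·-1 = -4
  [M]: (-2)·0+(-2)·1+(2)·1+(1)·0+(1)·0 = 0
⇒ T^-4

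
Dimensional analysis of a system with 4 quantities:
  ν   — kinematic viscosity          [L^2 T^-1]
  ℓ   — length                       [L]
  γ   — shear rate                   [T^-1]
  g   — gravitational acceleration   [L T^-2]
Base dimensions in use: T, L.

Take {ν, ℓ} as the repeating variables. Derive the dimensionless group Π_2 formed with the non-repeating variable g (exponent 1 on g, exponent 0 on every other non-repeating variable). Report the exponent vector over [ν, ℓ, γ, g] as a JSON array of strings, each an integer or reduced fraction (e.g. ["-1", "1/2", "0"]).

Exponent matrix [T,L] × [ν,ℓ,γ,g]:
  T: [-1  0 -1 -2]
  L: [ 2  1  0  1]
Echelon form has 2 nonzero rows (pivots: ν,ℓ)
Repeat: ν,ℓ; free: γ,g
RREF:
  r0: [   1    0    1    2]
  r1: [   0    1   -2   -3]
Fix exponent of g at 1, γ at 0; solve each RREF row for its pivot's exponent:
  r0: exp(ν) + (2)·1 = 0 ⇒ exp(ν) = -2
  r1: exp(ℓ) + (-3)·1 = 0 ⇒ exp(ℓ) = 3
Π_2 = ν^-2 · ℓ^3 · g

["-2", "3", "0", "1"]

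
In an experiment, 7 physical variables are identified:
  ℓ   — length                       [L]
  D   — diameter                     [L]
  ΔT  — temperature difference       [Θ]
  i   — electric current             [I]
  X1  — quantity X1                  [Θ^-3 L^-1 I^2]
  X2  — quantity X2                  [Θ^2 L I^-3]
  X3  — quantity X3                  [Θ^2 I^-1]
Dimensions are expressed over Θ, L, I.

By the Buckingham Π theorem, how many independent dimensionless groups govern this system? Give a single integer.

Write exponents as rows Θ,L,I / cols ℓ,D,ΔT,i,X1,X2,X3:
  Θ: [ 0  0  1  0 -3  2  2]
  L: [ 1  1  0  0 -1  1  0]
  I: [ 0  0  0  1  2 -3 -1]
RREF → pivots at {ℓ,ΔT,i} ⇒ r = 3
7 vars − rank 3 = 4 Π groups

4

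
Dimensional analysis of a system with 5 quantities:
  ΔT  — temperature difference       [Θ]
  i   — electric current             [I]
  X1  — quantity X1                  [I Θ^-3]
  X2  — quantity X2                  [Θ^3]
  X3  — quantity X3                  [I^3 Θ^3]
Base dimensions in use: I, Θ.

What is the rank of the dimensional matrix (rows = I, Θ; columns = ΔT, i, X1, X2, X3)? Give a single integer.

2

Write exponents as rows I,Θ / cols ΔT,i,X1,X2,X3:
  I: [ 0  1  1  0  3]
  Θ: [ 1  0 -3  3  3]
Echelon form has 2 nonzero rows (pivots: ΔT,i)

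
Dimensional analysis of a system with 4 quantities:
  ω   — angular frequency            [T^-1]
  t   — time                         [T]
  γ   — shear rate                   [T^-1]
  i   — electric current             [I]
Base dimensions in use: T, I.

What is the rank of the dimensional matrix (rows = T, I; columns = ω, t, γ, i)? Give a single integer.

2

Exponent matrix [T,I] × [ω,t,γ,i]:
  T: [-1  1 -1  0]
  I: [ 0  0  0  1]
Echelon form has 2 nonzero rows (pivots: ω,i)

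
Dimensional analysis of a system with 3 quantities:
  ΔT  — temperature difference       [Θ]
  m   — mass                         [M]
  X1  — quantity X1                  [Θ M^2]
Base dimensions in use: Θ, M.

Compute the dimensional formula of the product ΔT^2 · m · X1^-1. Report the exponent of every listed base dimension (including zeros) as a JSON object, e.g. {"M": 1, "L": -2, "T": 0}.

{"Θ": 1, "M": -1}

Exponent matrix [Θ,M] × [ΔT,m,X1]:
  Θ: [ 1  0  1]
  M: [ 0  1  2]
  [Θ]: (2)·1+(1)·0+(-1)·1 = 1
  [M]: (2)·0+(1)·1+(-1)·2 = -1
⇒ Θ M^-1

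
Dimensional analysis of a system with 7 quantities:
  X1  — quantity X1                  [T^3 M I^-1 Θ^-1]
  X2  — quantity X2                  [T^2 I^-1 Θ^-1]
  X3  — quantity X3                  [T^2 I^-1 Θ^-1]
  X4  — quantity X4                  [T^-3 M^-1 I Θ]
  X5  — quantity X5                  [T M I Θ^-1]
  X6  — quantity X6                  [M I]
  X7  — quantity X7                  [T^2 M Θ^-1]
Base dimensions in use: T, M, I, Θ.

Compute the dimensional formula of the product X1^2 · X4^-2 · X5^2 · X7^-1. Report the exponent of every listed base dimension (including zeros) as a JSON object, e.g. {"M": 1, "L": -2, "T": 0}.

Exponent matrix [T,M,I,Θ] × [X1,X2,X3,X4,X5,X6,X7]:
  T: [ 3  2  2 -3  1  0  2]
  M: [ 1  0  0 -1  1  1  1]
  I: [-1 -1 -1  1  1  1  0]
  Θ: [-1 -1 -1  1 -1  0 -1]
  [T]: (2)·3+(-2)·-3+(2)·1+(-1)·2 = 12
  [M]: (2)·1+(-2)·-1+(2)·1+(-1)·1 = 5
  [I]: (2)·-1+(-2)·1+(2)·1+(-1)·0 = -2
  [Θ]: (2)·-1+(-2)·1+(2)·-1+(-1)·-1 = -5
⇒ T^12 M^5 I^-2 Θ^-5

{"T": 12, "M": 5, "I": -2, "Θ": -5}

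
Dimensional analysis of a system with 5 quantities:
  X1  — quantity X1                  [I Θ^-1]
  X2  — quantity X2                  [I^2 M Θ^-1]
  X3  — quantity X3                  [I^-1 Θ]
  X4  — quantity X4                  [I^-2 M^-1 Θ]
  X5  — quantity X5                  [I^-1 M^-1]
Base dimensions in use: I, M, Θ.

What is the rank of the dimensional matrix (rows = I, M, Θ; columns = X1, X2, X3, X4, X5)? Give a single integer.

Write exponents as rows I,M,Θ / cols X1,X2,X3,X4,X5:
  I: [ 1  2 -1 -2 -1]
  M: [ 0  1  0 -1 -1]
  Θ: [-1 -1  1  1  0]
Row reduction gives pivot columns X1,X2; rank = 2

2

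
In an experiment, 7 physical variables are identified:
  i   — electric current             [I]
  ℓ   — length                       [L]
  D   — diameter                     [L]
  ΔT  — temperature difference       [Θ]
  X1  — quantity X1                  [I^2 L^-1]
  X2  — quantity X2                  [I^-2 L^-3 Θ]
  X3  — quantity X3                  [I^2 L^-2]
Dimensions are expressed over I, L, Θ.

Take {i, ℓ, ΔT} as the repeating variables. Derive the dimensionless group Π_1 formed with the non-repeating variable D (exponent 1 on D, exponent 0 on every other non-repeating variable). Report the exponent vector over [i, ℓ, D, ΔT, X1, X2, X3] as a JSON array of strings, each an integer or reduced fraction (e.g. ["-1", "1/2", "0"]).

["0", "-1", "1", "0", "0", "0", "0"]

Write exponents as rows I,L,Θ / cols i,ℓ,D,ΔT,X1,X2,X3:
  I: [ 1  0  0  0  2 -2  2]
  L: [ 0  1  1  0 -1 -3 -2]
  Θ: [ 0  0  0  1  0  1  0]
Echelon form has 3 nonzero rows (pivots: i,ℓ,ΔT)
Pivot set = {i,ℓ,ΔT}, free = {D,X1,X2,X3}
RREF:
  r0: [   1    0    0    0    2   -2    2]
  r1: [   0    1    1    0   -1   -3   -2]
  r2: [   0    0    0    1    0    1    0]
Fix exponent of D at 1, X1 at 0, X2 at 0, X3 at 0; solve each RREF row for its pivot's exponent:
  r0: exp(i) + (0)·1 = 0 ⇒ exp(i) = 0
  r1: exp(ℓ) + (1)·1 = 0 ⇒ exp(ℓ) = -1
  r2: exp(ΔT) + (0)·1 = 0 ⇒ exp(ΔT) = 0
Π_1 = ℓ^-1 · D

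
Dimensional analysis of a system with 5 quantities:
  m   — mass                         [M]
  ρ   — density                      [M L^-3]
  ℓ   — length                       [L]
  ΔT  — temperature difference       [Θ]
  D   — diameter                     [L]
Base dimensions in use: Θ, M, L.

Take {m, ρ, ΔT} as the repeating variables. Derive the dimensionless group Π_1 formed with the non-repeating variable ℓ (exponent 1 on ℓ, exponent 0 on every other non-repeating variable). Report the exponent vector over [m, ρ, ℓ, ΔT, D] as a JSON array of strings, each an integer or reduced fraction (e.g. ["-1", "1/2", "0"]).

Write exponents as rows Θ,M,L / cols m,ρ,ℓ,ΔT,D:
  Θ: [ 0  0  0  1  0]
  M: [ 1  1  0  0  0]
  L: [ 0 -3  1  0  1]
Row reduction gives pivot columns m,ρ,ΔT; rank = 3
Repeat: m,ρ,ΔT; free: ℓ,D
RREF:
  r0: [   1    0  1/3    0  1/3]
  r1: [   0    1 -1/3    0 -1/3]
  r2: [   0    0    0    1    0]
Fix exponent of ℓ at 1, D at 0; solve each RREF row for its pivot's exponent:
  r0: exp(m) + (1/3)·1 = 0 ⇒ exp(m) = -1/3
  r1: exp(ρ) + (-1/3)·1 = 0 ⇒ exp(ρ) = 1/3
  r2: exp(ΔT) + (0)·1 = 0 ⇒ exp(ΔT) = 0
Π_1 = m^(-1/3) · ρ^(1/3) · ℓ

["-1/3", "1/3", "1", "0", "0"]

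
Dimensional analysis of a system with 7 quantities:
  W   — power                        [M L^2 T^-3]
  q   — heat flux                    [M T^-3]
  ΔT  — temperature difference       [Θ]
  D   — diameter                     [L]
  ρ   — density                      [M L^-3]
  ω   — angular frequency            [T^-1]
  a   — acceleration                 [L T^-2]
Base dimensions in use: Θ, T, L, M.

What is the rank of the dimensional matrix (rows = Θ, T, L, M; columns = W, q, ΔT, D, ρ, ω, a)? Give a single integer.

Exponent matrix [Θ,T,L,M] × [W,q,ΔT,D,ρ,ω,a]:
  Θ: [ 0  0  1  0  0  0  0]
  T: [-3 -3  0  0  0 -1 -2]
  L: [ 2  0  0  1 -3  0  1]
  M: [ 1  1  0  0  1  0  0]
Row reduction gives pivot columns W,q,ΔT,ρ; rank = 4

4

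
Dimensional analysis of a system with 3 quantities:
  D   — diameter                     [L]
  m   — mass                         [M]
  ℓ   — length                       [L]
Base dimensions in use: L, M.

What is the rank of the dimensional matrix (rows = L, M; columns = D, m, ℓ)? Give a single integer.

Write exponents as rows L,M / cols D,m,ℓ:
  L: [ 1  0  1]
  M: [ 0  1  0]
Row reduction gives pivot columns D,m; rank = 2

2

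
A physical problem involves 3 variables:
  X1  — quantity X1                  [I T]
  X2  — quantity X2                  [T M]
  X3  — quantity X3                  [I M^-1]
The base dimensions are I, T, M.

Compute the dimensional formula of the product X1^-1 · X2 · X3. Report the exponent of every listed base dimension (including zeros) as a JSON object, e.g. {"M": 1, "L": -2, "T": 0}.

{"I": 0, "T": 0, "M": 0}

Write exponents as rows I,T,M / cols X1,X2,X3:
  I: [ 1  0  1]
  T: [ 1  1  0]
  M: [ 0  1 -1]
  [I]: (-1)·1+(1)·0+(1)·1 = 0
  [T]: (-1)·1+(1)·1+(1)·0 = 0
  [M]: (-1)·0+(1)·1+(1)·-1 = 0
⇒ 1 (dimensionless)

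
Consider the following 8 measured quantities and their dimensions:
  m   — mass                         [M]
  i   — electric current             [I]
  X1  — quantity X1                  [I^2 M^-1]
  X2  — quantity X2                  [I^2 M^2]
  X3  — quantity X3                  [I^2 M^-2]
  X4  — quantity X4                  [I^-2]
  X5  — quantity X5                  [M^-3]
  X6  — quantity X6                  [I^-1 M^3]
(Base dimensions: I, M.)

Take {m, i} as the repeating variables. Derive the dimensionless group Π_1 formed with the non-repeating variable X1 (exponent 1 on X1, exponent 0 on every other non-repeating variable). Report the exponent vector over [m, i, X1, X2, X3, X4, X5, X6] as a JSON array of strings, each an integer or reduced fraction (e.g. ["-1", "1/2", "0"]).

["1", "-2", "1", "0", "0", "0", "0", "0"]

Dimensional matrix (I×M by m×i×X1×X2×X3×X4×X5×X6):
  I: [ 0  1  2  2  2 -2  0 -1]
  M: [ 1  0 -1  2 -2  0 -3  3]
Echelon form has 2 nonzero rows (pivots: m,i)
Repeat: m,i; free: X1,X2,X3,X4,X5,X6
RREF:
  r0: [   1    0   -1    2   -2    0   -3    3]
  r1: [   0    1    2    2    2   -2    0   -1]
Fix exponent of X1 at 1, X2 at 0, X3 at 0, X4 at 0, X5 at 0, X6 at 0; solve each RREF row for its pivot's exponent:
  r0: exp(m) + (-1)·1 = 0 ⇒ exp(m) = 1
  r1: exp(i) + (2)·1 = 0 ⇒ exp(i) = -2
Π_1 = m · i^-2 · X1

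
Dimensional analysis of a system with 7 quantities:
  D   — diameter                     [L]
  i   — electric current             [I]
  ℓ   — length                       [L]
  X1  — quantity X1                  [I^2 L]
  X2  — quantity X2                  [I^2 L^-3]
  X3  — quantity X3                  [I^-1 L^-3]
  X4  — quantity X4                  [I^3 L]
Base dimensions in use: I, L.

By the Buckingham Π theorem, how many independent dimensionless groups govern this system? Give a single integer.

5

Write exponents as rows I,L / cols D,i,ℓ,X1,X2,X3,X4:
  I: [ 0  1  0  2  2 -1  3]
  L: [ 1  0  1  1 -3 -3  1]
RREF → pivots at {D,i} ⇒ r = 2
n=7, r=2 ⇒ 5 dimensionless groups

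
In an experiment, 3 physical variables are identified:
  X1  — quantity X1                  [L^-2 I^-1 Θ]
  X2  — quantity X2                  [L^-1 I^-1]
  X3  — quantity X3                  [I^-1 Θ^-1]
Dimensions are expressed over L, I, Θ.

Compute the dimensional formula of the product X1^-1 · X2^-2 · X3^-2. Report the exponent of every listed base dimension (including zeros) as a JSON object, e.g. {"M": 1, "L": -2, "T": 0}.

{"L": 4, "I": 5, "Θ": 1}

Exponent matrix [L,I,Θ] × [X1,X2,X3]:
  L: [-2 -1  0]
  I: [-1 -1 -1]
  Θ: [ 1  0 -1]
  [L]: (-1)·-2+(-2)·-1+(-2)·0 = 4
  [I]: (-1)·-1+(-2)·-1+(-2)·-1 = 5
  [Θ]: (-1)·1+(-2)·0+(-2)·-1 = 1
⇒ L^4 I^5 Θ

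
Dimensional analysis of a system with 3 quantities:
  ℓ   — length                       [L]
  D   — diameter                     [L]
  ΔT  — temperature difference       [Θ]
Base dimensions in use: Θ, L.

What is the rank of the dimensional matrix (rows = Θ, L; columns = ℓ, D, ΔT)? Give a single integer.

2

Write exponents as rows Θ,L / cols ℓ,D,ΔT:
  Θ: [ 0  0  1]
  L: [ 1  1  0]
Row reduction gives pivot columns ℓ,ΔT; rank = 2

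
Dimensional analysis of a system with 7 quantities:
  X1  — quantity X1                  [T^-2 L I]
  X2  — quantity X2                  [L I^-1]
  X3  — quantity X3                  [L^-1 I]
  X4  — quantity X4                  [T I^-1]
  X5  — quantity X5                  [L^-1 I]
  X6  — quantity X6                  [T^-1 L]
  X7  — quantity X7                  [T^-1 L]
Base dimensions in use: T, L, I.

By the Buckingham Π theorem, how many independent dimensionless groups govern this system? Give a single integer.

Write exponents as rows T,L,I / cols X1,X2,X3,X4,X5,X6,X7:
  T: [-2  0  0  1  0 -1 -1]
  L: [ 1  1 -1  0 -1  1  1]
  I: [ 1 -1  1 -1  1  0  0]
Echelon form has 2 nonzero rows (pivots: X1,X2)
7 vars − rank 2 = 5 Π groups

5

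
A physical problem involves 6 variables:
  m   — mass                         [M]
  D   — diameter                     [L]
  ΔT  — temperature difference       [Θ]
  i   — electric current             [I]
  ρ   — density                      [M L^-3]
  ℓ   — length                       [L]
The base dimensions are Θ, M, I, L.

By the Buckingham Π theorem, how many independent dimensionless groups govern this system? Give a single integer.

2

Exponent matrix [Θ,M,I,L] × [m,D,ΔT,i,ρ,ℓ]:
  Θ: [ 0  0  1  0  0  0]
  M: [ 1  0  0  0  1  0]
  I: [ 0  0  0  1  0  0]
  L: [ 0  1  0  0 -3  1]
RREF → pivots at {m,D,ΔT,i} ⇒ r = 4
6 vars − rank 4 = 2 Π groups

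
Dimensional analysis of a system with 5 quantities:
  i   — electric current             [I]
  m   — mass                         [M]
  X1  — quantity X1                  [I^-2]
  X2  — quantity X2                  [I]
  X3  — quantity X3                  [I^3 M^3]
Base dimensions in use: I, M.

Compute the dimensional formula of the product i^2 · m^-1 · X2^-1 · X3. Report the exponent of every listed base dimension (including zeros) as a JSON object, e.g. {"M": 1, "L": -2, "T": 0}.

{"I": 4, "M": 2}

Write exponents as rows I,M / cols i,m,X1,X2,X3:
  I: [ 1  0 -2  1  3]
  M: [ 0  1  0  0  3]
  [I]: (2)·1+(-1)·0+(-1)·1+(1)·3 = 4
  [M]: (2)·0+(-1)·1+(-1)·0+(1)·3 = 2
⇒ I^4 M^2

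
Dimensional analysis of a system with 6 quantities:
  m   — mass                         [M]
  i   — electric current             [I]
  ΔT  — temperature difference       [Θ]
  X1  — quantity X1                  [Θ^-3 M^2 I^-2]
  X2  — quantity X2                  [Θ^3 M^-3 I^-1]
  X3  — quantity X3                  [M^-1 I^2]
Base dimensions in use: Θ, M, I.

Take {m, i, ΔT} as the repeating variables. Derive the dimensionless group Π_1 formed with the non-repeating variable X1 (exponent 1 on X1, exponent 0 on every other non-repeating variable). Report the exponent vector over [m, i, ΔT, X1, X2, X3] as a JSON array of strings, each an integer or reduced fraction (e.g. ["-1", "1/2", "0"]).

["-2", "2", "3", "1", "0", "0"]

Exponent matrix [Θ,M,I] × [m,i,ΔT,X1,X2,X3]:
  Θ: [ 0  0  1 -3  3  0]
  M: [ 1  0  0  2 -3 -1]
  I: [ 0  1  0 -2 -1  2]
Row reduction gives pivot columns m,i,ΔT; rank = 3
Repeat: m,i,ΔT; free: X1,X2,X3
RREF:
  r0: [   1    0    0    2   -3   -1]
  r1: [   0    1    0   -2   -1    2]
  r2: [   0    0    1   -3    3    0]
Fix exponent of X1 at 1, X2 at 0, X3 at 0; solve each RREF row for its pivot's exponent:
  r0: exp(m) + (2)·1 = 0 ⇒ exp(m) = -2
  r1: exp(i) + (-2)·1 = 0 ⇒ exp(i) = 2
  r2: exp(ΔT) + (-3)·1 = 0 ⇒ exp(ΔT) = 3
Π_1 = m^-2 · i^2 · ΔT^3 · X1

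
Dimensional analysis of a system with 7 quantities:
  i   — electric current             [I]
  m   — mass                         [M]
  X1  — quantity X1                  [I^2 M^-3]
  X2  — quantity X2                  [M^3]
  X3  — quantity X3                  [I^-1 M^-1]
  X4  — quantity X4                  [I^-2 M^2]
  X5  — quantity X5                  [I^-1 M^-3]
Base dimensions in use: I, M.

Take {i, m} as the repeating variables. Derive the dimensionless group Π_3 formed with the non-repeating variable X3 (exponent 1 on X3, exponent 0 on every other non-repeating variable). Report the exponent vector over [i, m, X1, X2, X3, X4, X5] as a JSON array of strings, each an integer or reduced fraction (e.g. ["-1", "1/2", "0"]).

["1", "1", "0", "0", "1", "0", "0"]

Dimensional matrix (I×M by i×m×X1×X2×X3×X4×X5):
  I: [ 1  0  2  0 -1 -2 -1]
  M: [ 0  1 -3  3 -1  2 -3]
RREF → pivots at {i,m} ⇒ r = 2
Pivot set = {i,m}, free = {X1,X2,X3,X4,X5}
RREF:
  r0: [   1    0    2    0   -1   -2   -1]
  r1: [   0    1   -3    3   -1    2   -3]
Fix exponent of X3 at 1, X1 at 0, X2 at 0, X4 at 0, X5 at 0; solve each RREF row for its pivot's exponent:
  r0: exp(i) + (-1)·1 = 0 ⇒ exp(i) = 1
  r1: exp(m) + (-1)·1 = 0 ⇒ exp(m) = 1
Π_3 = i · m · X3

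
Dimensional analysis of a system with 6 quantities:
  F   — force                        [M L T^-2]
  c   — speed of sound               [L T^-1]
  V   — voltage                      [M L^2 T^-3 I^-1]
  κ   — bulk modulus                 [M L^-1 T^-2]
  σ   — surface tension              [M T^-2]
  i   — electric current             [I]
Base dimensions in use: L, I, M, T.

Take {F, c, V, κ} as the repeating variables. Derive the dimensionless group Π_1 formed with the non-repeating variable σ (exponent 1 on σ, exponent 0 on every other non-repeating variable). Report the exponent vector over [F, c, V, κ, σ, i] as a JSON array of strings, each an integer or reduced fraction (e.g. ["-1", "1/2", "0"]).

["-1/2", "0", "0", "-1/2", "1", "0"]

Dimensional matrix (L×I×M×T by F×c×V×κ×σ×i):
  L: [ 1  1  2 -1  0  0]
  I: [ 0  0 -1  0  0  1]
  M: [ 1  0  1  1  1  0]
  T: [-2 -1 -3 -2 -2  0]
Echelon form has 4 nonzero rows (pivots: F,c,V,κ)
Repeat: F,c,V,κ; free: σ,i
RREF:
  r0: [   1    0    0    0  1/2    1]
  r1: [   0    1    0    0    0    1]
  r2: [   0    0    1    0    0   -1]
  r3: [   0    0    0    1  1/2    0]
Fix exponent of σ at 1, i at 0; solve each RREF row for its pivot's exponent:
  r0: exp(F) + (1/2)·1 = 0 ⇒ exp(F) = -1/2
  r1: exp(c) + (0)·1 = 0 ⇒ exp(c) = 0
  r2: exp(V) + (0)·1 = 0 ⇒ exp(V) = 0
  r3: exp(κ) + (1/2)·1 = 0 ⇒ exp(κ) = -1/2
Π_1 = F^(-1/2) · κ^(-1/2) · σ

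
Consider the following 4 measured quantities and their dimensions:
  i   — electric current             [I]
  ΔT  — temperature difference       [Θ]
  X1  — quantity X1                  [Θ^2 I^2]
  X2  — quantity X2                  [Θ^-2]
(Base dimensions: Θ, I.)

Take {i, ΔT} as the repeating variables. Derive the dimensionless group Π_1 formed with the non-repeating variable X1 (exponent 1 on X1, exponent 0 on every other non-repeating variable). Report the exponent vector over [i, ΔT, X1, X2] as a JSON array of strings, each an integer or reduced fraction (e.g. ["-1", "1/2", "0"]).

Dimensional matrix (Θ×I by i×ΔT×X1×X2):
  Θ: [ 0  1  2 -2]
  I: [ 1  0  2  0]
RREF → pivots at {i,ΔT} ⇒ r = 2
Repeat: i,ΔT; free: X1,X2
RREF:
  r0: [   1    0    2    0]
  r1: [   0    1    2   -2]
Fix exponent of X1 at 1, X2 at 0; solve each RREF row for its pivot's exponent:
  r0: exp(i) + (2)·1 = 0 ⇒ exp(i) = -2
  r1: exp(ΔT) + (2)·1 = 0 ⇒ exp(ΔT) = -2
Π_1 = i^-2 · ΔT^-2 · X1

["-2", "-2", "1", "0"]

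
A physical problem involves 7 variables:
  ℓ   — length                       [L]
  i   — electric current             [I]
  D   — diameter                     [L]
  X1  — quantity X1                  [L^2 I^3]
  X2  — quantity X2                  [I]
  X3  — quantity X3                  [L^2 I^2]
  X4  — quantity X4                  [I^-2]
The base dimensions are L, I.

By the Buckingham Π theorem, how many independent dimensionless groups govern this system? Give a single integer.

5

Dimensional matrix (L×I by ℓ×i×D×X1×X2×X3×X4):
  L: [ 1  0  1  2  0  2  0]
  I: [ 0  1  0  3  1  2 -2]
Row reduction gives pivot columns ℓ,i; rank = 2
n=7, r=2 ⇒ 5 dimensionless groups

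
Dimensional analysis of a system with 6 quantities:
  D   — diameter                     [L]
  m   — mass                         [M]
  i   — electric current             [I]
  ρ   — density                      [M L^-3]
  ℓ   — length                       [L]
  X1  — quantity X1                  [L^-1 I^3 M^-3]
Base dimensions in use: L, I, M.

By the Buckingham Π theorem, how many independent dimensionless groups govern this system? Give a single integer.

Dimensional matrix (L×I×M by D×m×i×ρ×ℓ×X1):
  L: [ 1  0  0 -3  1 -1]
  I: [ 0  0  1  0  0  3]
  M: [ 0  1  0  1  0 -3]
Echelon form has 3 nonzero rows (pivots: D,m,i)
6 vars − rank 3 = 3 Π groups

3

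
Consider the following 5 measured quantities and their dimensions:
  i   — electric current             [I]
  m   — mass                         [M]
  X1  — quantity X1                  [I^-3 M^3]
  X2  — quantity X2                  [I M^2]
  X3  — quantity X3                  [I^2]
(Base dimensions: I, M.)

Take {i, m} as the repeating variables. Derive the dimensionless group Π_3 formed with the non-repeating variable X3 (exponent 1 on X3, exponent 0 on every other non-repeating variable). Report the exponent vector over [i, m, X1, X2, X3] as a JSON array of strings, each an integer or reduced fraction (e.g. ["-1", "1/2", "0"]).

["-2", "0", "0", "0", "1"]

Dimensional matrix (I×M by i×m×X1×X2×X3):
  I: [ 1  0 -3  1  2]
  M: [ 0  1  3  2  0]
Row reduction gives pivot columns i,m; rank = 2
Pivot set = {i,m}, free = {X1,X2,X3}
RREF:
  r0: [   1    0   -3    1    2]
  r1: [   0    1    3    2    0]
Fix exponent of X3 at 1, X1 at 0, X2 at 0; solve each RREF row for its pivot's exponent:
  r0: exp(i) + (2)·1 = 0 ⇒ exp(i) = -2
  r1: exp(m) + (0)·1 = 0 ⇒ exp(m) = 0
Π_3 = i^-2 · X3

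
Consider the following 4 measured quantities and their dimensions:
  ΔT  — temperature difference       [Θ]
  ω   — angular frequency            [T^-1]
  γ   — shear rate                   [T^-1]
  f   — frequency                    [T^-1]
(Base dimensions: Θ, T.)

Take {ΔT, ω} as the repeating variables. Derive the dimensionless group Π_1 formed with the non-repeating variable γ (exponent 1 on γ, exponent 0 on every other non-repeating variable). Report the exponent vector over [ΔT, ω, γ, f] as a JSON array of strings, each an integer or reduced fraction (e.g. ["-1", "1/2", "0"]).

["0", "-1", "1", "0"]

Dimensional matrix (Θ×T by ΔT×ω×γ×f):
  Θ: [ 1  0  0  0]
  T: [ 0 -1 -1 -1]
Row reduction gives pivot columns ΔT,ω; rank = 2
Pivot set = {ΔT,ω}, free = {γ,f}
RREF:
  r0: [   1    0    0    0]
  r1: [   0    1    1    1]
Fix exponent of γ at 1, f at 0; solve each RREF row for its pivot's exponent:
  r0: exp(ΔT) + (0)·1 = 0 ⇒ exp(ΔT) = 0
  r1: exp(ω) + (1)·1 = 0 ⇒ exp(ω) = -1
Π_1 = ω^-1 · γ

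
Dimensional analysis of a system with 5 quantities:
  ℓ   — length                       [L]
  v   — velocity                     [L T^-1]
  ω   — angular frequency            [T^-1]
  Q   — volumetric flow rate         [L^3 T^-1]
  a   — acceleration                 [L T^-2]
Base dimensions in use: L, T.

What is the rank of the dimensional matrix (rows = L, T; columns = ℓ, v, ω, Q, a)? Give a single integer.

Write exponents as rows L,T / cols ℓ,v,ω,Q,a:
  L: [ 1  1  0  3  1]
  T: [ 0 -1 -1 -1 -2]
RREF → pivots at {ℓ,v} ⇒ r = 2

2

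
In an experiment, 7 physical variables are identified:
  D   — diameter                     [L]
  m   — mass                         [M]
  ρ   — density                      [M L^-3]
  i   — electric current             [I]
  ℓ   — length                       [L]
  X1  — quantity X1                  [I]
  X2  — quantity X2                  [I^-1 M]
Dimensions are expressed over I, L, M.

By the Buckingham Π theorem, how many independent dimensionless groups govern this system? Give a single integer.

Write exponents as rows I,L,M / cols D,m,ρ,i,ℓ,X1,X2:
  I: [ 0  0  0  1  0  1 -1]
  L: [ 1  0 -3  0  1  0  0]
  M: [ 0  1  1  0  0  0  1]
RREF → pivots at {D,m,i} ⇒ r = 3
n=7, r=3 ⇒ 4 dimensionless groups

4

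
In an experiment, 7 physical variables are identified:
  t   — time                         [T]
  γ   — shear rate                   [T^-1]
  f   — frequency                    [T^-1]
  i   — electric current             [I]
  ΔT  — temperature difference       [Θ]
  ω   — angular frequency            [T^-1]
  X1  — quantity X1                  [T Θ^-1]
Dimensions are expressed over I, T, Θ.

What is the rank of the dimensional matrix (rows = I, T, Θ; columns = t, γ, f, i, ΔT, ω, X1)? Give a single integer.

3

Write exponents as rows I,T,Θ / cols t,γ,f,i,ΔT,ω,X1:
  I: [ 0  0  0  1  0  0  0]
  T: [ 1 -1 -1  0  0 -1  1]
  Θ: [ 0  0  0  0  1  0 -1]
Echelon form has 3 nonzero rows (pivots: t,i,ΔT)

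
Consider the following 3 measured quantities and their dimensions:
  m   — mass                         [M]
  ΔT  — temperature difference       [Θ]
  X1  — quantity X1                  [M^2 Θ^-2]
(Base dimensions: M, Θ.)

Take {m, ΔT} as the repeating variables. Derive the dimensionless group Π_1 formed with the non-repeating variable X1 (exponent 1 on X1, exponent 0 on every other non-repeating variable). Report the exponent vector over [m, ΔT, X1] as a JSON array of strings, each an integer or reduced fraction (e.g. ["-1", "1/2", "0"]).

Dimensional matrix (M×Θ by m×ΔT×X1):
  M: [ 1  0  2]
  Θ: [ 0  1 -2]
RREF → pivots at {m,ΔT} ⇒ r = 2
Repeat: m,ΔT; free: X1
RREF:
  r0: [   1    0    2]
  r1: [   0    1   -2]
Fix exponent of X1 at 1; solve each RREF row for its pivot's exponent:
  r0: exp(m) + (2)·1 = 0 ⇒ exp(m) = -2
  r1: exp(ΔT) + (-2)·1 = 0 ⇒ exp(ΔT) = 2
Π_1 = m^-2 · ΔT^2 · X1

["-2", "2", "1"]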